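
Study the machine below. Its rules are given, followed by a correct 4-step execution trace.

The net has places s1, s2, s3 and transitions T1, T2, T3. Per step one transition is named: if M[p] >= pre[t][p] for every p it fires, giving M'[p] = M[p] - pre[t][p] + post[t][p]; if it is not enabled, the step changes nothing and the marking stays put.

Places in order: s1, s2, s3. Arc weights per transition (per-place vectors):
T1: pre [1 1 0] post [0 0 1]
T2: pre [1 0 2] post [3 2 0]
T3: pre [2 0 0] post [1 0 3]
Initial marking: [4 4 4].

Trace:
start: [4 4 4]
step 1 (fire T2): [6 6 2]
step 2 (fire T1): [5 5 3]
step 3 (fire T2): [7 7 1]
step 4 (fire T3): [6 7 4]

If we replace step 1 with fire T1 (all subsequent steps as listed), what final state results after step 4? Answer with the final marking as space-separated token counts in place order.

(re-executing from step 1 with the substitution; state before step 1: [4 4 4])
step 1 (fire T1): [3 3 5]
step 2 (fire T1): [2 2 6]
step 3 (fire T2): [4 4 4]
step 4 (fire T3): [3 4 7]

3 4 7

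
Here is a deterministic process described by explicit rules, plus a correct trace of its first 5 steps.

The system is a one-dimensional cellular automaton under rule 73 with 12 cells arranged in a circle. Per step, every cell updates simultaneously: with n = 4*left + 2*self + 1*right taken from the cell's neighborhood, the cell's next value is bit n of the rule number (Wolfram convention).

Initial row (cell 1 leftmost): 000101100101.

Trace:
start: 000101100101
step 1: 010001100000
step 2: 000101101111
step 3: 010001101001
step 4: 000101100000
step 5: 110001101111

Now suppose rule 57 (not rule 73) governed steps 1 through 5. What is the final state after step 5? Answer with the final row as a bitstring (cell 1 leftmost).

(re-executing steps 1..5 under rule 57; state before step 1: 000101100101)
step 1: 110011010010
step 2: 101010101001
step 3: 010101010101
step 4: 101010101010
step 5: 010101010101

010101010101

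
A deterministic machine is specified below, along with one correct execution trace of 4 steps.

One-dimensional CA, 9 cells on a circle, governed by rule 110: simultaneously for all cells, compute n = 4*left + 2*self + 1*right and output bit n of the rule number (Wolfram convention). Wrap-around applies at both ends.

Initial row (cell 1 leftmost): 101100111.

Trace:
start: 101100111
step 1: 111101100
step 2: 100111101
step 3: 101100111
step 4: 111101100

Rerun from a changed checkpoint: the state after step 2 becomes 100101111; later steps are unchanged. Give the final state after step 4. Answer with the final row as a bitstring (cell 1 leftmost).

111001001

state after step 2 := 100101111
step 3: 101111000
step 4: 111001001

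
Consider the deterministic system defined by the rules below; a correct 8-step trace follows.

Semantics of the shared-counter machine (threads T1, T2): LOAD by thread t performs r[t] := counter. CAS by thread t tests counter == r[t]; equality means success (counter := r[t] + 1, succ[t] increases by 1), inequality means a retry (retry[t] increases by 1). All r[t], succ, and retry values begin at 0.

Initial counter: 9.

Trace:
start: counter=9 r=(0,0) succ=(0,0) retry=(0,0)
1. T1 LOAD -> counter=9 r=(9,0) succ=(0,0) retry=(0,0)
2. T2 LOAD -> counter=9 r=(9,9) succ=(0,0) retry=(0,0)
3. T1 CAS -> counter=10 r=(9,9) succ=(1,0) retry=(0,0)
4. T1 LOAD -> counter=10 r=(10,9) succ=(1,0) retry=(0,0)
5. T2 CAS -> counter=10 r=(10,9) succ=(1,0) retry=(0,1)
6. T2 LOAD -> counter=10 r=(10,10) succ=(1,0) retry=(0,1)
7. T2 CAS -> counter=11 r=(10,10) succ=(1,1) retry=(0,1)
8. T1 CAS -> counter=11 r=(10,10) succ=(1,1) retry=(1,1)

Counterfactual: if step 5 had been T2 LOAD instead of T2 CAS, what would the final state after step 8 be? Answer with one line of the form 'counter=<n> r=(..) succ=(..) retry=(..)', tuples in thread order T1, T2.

(re-executing from step 5 with the substitution; state before step 5: counter=10 r=(10,9) succ=(1,0) retry=(0,0))
5. T2 LOAD -> counter=10 r=(10,10) succ=(1,0) retry=(0,0)
6. T2 LOAD -> counter=10 r=(10,10) succ=(1,0) retry=(0,0)
7. T2 CAS -> counter=11 r=(10,10) succ=(1,1) retry=(0,0)
8. T1 CAS -> counter=11 r=(10,10) succ=(1,1) retry=(1,0)

counter=11 r=(10,10) succ=(1,1) retry=(1,0)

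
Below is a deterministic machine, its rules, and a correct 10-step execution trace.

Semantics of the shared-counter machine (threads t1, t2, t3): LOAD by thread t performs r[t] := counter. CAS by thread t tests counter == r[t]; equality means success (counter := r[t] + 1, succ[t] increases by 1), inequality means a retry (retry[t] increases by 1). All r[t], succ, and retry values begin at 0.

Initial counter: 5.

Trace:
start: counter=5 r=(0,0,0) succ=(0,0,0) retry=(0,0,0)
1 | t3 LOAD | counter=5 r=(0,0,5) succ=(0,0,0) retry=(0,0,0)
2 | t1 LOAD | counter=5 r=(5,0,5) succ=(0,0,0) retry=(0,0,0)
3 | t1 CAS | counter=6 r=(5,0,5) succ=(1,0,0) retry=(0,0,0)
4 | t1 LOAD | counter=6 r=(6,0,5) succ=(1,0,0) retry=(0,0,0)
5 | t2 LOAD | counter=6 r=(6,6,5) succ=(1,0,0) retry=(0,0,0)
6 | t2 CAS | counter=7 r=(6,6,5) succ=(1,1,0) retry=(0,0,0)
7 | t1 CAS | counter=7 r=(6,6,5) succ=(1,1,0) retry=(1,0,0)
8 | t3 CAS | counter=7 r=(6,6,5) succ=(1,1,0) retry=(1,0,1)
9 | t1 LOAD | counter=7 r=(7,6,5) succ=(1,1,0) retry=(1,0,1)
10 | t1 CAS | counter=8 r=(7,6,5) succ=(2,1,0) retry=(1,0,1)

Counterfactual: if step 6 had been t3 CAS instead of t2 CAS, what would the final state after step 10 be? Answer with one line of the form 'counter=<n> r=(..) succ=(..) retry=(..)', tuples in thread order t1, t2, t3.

(re-executing from step 6 with the substitution; state before step 6: counter=6 r=(6,6,5) succ=(1,0,0) retry=(0,0,0))
6 | t3 CAS | counter=6 r=(6,6,5) succ=(1,0,0) retry=(0,0,1)
7 | t1 CAS | counter=7 r=(6,6,5) succ=(2,0,0) retry=(0,0,1)
8 | t3 CAS | counter=7 r=(6,6,5) succ=(2,0,0) retry=(0,0,2)
9 | t1 LOAD | counter=7 r=(7,6,5) succ=(2,0,0) retry=(0,0,2)
10 | t1 CAS | counter=8 r=(7,6,5) succ=(3,0,0) retry=(0,0,2)

counter=8 r=(7,6,5) succ=(3,0,0) retry=(0,0,2)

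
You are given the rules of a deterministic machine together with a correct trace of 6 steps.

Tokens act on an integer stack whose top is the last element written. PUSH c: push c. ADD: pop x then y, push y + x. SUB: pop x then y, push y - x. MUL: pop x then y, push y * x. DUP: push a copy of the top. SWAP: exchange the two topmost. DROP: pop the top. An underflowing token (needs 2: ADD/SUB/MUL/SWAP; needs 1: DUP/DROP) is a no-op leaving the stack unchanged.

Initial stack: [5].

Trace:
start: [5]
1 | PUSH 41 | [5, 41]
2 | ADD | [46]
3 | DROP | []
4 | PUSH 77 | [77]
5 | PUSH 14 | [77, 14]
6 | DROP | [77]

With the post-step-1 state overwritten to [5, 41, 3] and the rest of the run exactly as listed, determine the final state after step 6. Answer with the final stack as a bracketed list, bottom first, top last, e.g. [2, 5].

state after step 1 := [5, 41, 3]
2 | ADD | [5, 44]
3 | DROP | [5]
4 | PUSH 77 | [5, 77]
5 | PUSH 14 | [5, 77, 14]
6 | DROP | [5, 77]

[5, 77]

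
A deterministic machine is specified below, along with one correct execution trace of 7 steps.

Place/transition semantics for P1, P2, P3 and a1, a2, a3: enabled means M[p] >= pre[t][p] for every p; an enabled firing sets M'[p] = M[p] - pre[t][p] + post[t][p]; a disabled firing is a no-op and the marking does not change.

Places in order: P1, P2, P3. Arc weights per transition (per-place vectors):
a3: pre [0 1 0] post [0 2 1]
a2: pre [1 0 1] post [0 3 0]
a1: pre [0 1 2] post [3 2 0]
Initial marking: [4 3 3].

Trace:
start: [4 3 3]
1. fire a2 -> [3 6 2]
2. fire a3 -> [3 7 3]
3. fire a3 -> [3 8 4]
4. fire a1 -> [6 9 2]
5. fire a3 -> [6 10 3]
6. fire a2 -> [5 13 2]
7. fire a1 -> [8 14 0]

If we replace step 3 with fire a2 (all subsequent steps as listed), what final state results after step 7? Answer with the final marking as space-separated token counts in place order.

(re-executing from step 3 with the substitution; state before step 3: [3 7 3])
3. fire a2 -> [2 10 2]
4. fire a1 -> [5 11 0]
5. fire a3 -> [5 12 1]
6. fire a2 -> [4 15 0]
7. fire a1 -> [4 15 0]

4 15 0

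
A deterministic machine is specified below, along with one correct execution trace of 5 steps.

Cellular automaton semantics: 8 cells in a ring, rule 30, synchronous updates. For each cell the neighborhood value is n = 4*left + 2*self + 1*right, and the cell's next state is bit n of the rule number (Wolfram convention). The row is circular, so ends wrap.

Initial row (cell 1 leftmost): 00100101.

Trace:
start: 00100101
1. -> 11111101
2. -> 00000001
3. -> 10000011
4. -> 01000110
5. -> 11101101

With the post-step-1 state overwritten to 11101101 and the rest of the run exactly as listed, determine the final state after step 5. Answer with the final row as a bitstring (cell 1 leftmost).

state after step 1 := 11101101
2. -> 00001001
3. -> 10011111
4. -> 01110000
5. -> 11001000

11001000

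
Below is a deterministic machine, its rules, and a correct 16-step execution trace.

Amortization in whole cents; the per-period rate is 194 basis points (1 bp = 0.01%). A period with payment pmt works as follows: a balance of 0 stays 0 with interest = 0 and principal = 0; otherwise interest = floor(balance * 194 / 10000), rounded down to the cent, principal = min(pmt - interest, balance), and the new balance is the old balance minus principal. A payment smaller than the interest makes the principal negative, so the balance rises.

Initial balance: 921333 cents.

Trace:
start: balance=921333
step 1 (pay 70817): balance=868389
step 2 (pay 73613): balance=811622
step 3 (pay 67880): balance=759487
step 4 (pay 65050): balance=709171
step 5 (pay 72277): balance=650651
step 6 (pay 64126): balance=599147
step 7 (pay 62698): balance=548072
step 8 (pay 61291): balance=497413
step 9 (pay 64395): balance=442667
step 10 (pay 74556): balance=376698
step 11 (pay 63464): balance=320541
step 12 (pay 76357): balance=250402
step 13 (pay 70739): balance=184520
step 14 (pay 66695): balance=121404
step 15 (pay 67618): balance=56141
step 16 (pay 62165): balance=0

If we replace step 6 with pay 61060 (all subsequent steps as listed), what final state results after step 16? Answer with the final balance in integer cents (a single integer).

(re-executing from step 6 with the substitution; state before step 6: balance=650651)
step 6 (pay 61060): balance=602213
step 7 (pay 62698): balance=551197
step 8 (pay 61291): balance=500599
step 9 (pay 64395): balance=445915
step 10 (pay 74556): balance=380009
step 11 (pay 63464): balance=323917
step 12 (pay 76357): balance=253843
step 13 (pay 70739): balance=188028
step 14 (pay 66695): balance=124980
step 15 (pay 67618): balance=59786
step 16 (pay 62165): balance=0

0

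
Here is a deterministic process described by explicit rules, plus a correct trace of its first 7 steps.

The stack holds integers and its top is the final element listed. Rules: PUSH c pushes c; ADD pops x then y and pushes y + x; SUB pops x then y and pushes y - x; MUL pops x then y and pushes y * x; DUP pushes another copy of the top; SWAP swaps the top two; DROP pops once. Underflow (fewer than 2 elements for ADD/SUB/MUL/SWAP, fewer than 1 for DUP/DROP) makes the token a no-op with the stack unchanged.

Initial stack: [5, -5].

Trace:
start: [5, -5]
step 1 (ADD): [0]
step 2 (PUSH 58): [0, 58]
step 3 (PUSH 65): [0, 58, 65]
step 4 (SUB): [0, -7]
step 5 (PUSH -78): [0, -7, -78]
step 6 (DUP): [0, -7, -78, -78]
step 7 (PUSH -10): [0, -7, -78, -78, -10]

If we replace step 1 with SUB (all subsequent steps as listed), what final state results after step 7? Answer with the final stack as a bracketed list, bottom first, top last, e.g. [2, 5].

[10, -7, -78, -78, -10]

(re-executing from step 1 with the substitution; state before step 1: [5, -5])
step 1 (SUB): [10]
step 2 (PUSH 58): [10, 58]
step 3 (PUSH 65): [10, 58, 65]
step 4 (SUB): [10, -7]
step 5 (PUSH -78): [10, -7, -78]
step 6 (DUP): [10, -7, -78, -78]
step 7 (PUSH -10): [10, -7, -78, -78, -10]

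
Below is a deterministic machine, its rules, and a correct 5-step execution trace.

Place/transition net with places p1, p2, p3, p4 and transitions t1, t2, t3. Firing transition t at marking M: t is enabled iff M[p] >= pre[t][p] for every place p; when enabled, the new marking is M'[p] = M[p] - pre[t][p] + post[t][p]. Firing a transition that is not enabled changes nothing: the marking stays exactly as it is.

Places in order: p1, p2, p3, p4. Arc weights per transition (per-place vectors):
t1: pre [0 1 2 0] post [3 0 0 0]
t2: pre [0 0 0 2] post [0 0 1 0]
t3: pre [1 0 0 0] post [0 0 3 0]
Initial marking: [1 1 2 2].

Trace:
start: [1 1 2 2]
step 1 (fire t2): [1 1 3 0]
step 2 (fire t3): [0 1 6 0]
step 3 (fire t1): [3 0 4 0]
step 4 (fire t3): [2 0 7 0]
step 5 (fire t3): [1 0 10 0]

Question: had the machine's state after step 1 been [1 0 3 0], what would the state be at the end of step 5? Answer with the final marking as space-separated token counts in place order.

state after step 1 := [1 0 3 0]
step 2 (fire t3): [0 0 6 0]
step 3 (fire t1): [0 0 6 0]
step 4 (fire t3): [0 0 6 0]
step 5 (fire t3): [0 0 6 0]

0 0 6 0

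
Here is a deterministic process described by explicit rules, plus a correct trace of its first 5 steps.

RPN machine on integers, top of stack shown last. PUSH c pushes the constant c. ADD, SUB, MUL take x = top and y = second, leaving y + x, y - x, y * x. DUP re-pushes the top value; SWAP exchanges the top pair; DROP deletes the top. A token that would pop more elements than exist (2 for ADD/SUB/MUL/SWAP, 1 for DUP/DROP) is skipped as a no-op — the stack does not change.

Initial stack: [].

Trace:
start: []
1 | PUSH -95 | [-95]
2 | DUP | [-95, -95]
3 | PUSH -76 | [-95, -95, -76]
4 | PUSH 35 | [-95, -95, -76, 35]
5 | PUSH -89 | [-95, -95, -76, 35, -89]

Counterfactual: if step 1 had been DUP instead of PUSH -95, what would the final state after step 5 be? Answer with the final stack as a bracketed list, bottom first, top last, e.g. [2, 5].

(re-executing from step 1 with the substitution; state before step 1: [])
1 | DUP | []
2 | DUP | []
3 | PUSH -76 | [-76]
4 | PUSH 35 | [-76, 35]
5 | PUSH -89 | [-76, 35, -89]

[-76, 35, -89]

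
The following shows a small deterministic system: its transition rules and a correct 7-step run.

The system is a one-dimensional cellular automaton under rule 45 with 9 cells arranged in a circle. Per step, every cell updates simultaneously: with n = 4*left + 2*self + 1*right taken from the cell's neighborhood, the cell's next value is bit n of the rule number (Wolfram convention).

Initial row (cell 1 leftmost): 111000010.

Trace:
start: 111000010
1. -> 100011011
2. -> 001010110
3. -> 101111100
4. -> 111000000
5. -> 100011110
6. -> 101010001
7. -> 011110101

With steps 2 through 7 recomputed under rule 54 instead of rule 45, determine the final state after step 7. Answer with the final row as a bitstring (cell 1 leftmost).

111001110

(re-executing steps 2..7 under rule 54; state before step 2: 100011011)
2. -> 010100100
3. -> 111111110
4. -> 000000001
5. -> 100000011
6. -> 010000100
7. -> 111001110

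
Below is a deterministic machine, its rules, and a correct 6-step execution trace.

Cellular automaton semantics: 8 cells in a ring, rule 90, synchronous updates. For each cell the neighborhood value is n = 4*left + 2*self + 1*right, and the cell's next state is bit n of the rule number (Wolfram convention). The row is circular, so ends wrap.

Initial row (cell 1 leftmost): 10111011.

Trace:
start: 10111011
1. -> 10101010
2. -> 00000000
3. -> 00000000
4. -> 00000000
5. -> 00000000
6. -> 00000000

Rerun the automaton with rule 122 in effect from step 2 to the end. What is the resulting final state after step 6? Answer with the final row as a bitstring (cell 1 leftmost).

(re-executing steps 2..6 under rule 122; state before step 2: 10101010)
2. -> 01010101
3. -> 10101010
4. -> 01010101
5. -> 10101010
6. -> 01010101

01010101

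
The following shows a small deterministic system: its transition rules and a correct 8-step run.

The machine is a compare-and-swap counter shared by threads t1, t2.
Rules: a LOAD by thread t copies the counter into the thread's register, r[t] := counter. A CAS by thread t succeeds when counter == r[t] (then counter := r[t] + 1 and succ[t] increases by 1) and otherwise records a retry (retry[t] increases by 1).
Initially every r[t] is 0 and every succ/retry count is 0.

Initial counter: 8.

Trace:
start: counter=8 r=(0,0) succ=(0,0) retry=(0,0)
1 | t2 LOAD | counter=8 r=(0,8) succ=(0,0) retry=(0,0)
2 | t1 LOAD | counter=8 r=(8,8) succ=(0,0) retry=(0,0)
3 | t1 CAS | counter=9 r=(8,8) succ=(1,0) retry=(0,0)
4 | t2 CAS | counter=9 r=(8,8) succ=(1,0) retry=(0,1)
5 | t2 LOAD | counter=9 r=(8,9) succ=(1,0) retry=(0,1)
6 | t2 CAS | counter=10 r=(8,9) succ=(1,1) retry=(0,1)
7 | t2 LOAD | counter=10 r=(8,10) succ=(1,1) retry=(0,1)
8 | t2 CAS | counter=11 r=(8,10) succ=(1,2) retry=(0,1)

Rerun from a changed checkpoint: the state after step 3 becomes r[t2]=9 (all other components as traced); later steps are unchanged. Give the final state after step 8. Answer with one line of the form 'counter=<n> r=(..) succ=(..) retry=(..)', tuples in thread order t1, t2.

counter=12 r=(8,11) succ=(1,3) retry=(0,0)

state after step 3 := counter=9 r=(8,9) succ=(1,0) retry=(0,0)
4 | t2 CAS | counter=10 r=(8,9) succ=(1,1) retry=(0,0)
5 | t2 LOAD | counter=10 r=(8,10) succ=(1,1) retry=(0,0)
6 | t2 CAS | counter=11 r=(8,10) succ=(1,2) retry=(0,0)
7 | t2 LOAD | counter=11 r=(8,11) succ=(1,2) retry=(0,0)
8 | t2 CAS | counter=12 r=(8,11) succ=(1,3) retry=(0,0)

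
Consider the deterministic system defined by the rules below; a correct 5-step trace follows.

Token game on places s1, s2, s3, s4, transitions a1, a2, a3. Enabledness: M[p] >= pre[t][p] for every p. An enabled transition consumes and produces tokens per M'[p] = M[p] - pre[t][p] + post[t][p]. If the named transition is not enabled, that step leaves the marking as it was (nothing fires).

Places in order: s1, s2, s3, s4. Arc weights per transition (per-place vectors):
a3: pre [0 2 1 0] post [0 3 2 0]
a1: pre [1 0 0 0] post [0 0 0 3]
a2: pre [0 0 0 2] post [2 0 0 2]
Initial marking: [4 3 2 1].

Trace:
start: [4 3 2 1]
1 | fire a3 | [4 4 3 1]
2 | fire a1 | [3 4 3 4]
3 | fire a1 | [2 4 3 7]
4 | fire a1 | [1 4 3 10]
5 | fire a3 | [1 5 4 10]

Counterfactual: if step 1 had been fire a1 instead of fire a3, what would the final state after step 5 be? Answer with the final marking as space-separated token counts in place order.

0 4 3 13

(re-executing from step 1 with the substitution; state before step 1: [4 3 2 1])
1 | fire a1 | [3 3 2 4]
2 | fire a1 | [2 3 2 7]
3 | fire a1 | [1 3 2 10]
4 | fire a1 | [0 3 2 13]
5 | fire a3 | [0 4 3 13]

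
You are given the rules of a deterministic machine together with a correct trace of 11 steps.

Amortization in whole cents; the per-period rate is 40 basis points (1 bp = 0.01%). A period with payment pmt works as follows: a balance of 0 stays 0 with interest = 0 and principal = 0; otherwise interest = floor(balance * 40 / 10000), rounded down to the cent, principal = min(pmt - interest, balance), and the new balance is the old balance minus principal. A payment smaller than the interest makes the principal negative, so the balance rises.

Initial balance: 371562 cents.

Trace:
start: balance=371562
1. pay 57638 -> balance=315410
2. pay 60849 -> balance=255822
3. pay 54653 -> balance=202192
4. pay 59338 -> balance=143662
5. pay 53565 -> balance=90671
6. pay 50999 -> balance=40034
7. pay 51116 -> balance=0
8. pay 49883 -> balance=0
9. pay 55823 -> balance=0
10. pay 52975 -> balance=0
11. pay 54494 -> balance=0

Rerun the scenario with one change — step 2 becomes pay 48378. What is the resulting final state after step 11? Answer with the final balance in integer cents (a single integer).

0

(re-executing from step 2 with the substitution; state before step 2: balance=315410)
2. pay 48378 -> balance=268293
3. pay 54653 -> balance=214713
4. pay 59338 -> balance=156233
5. pay 53565 -> balance=103292
6. pay 50999 -> balance=52706
7. pay 51116 -> balance=1800
8. pay 49883 -> balance=0
9. pay 55823 -> balance=0
10. pay 52975 -> balance=0
11. pay 54494 -> balance=0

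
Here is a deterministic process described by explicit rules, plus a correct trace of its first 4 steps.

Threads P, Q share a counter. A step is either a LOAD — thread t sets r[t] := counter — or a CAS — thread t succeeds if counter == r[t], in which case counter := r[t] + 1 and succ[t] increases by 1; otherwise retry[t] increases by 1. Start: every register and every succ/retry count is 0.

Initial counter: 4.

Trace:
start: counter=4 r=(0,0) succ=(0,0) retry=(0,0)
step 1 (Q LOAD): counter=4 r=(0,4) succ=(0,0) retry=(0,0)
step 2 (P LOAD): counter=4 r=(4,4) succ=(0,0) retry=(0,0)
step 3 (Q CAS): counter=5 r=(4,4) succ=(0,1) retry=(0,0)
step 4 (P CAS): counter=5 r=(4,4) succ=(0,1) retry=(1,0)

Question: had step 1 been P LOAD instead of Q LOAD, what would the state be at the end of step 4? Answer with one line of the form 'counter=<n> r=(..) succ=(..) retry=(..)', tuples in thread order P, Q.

(re-executing from step 1 with the substitution; state before step 1: counter=4 r=(0,0) succ=(0,0) retry=(0,0))
step 1 (P LOAD): counter=4 r=(4,0) succ=(0,0) retry=(0,0)
step 2 (P LOAD): counter=4 r=(4,0) succ=(0,0) retry=(0,0)
step 3 (Q CAS): counter=4 r=(4,0) succ=(0,0) retry=(0,1)
step 4 (P CAS): counter=5 r=(4,0) succ=(1,0) retry=(0,1)

counter=5 r=(4,0) succ=(1,0) retry=(0,1)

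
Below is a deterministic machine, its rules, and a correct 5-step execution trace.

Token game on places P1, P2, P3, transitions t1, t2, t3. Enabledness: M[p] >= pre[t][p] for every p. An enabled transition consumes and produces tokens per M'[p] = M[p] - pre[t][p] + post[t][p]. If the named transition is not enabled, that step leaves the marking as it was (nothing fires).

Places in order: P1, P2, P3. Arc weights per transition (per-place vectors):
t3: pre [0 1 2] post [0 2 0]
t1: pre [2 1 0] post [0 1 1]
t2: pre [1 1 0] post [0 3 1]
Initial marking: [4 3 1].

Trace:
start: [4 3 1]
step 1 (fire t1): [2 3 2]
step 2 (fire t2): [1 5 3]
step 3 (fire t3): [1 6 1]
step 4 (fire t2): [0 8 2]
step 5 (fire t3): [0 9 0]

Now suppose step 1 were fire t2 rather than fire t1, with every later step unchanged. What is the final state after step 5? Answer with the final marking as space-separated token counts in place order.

1 11 0

(re-executing from step 1 with the substitution; state before step 1: [4 3 1])
step 1 (fire t2): [3 5 2]
step 2 (fire t2): [2 7 3]
step 3 (fire t3): [2 8 1]
step 4 (fire t2): [1 10 2]
step 5 (fire t3): [1 11 0]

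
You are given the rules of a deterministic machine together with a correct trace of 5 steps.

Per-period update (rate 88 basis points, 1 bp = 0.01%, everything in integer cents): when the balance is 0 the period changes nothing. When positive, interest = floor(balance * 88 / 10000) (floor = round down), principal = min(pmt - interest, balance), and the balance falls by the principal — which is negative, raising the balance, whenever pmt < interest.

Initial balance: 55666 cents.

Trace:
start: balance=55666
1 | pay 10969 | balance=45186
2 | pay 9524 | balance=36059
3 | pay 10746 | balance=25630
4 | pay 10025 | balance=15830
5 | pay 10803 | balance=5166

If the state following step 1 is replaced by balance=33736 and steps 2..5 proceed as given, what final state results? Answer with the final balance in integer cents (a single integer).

state after step 1 := balance=33736
2 | pay 9524 | balance=24508
3 | pay 10746 | balance=13977
4 | pay 10025 | balance=4074
5 | pay 10803 | balance=0

0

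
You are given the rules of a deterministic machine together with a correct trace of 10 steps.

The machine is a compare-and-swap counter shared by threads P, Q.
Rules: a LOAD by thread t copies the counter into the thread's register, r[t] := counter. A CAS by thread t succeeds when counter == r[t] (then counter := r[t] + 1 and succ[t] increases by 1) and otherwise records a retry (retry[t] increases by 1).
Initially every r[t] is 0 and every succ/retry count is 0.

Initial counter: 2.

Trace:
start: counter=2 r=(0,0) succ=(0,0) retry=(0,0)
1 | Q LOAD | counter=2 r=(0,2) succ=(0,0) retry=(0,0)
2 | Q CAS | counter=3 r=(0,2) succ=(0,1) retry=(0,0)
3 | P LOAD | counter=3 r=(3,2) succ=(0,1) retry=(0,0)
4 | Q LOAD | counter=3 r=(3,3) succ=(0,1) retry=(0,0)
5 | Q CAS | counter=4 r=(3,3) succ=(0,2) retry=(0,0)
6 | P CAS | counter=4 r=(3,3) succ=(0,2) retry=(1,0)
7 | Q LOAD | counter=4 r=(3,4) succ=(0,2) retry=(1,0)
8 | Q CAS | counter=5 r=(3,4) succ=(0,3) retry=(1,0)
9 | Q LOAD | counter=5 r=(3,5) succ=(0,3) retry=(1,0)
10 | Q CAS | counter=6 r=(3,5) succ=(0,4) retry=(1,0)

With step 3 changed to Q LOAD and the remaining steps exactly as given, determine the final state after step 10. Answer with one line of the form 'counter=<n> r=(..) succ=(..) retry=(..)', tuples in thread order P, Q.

counter=6 r=(0,5) succ=(0,4) retry=(1,0)

(re-executing from step 3 with the substitution; state before step 3: counter=3 r=(0,2) succ=(0,1) retry=(0,0))
3 | Q LOAD | counter=3 r=(0,3) succ=(0,1) retry=(0,0)
4 | Q LOAD | counter=3 r=(0,3) succ=(0,1) retry=(0,0)
5 | Q CAS | counter=4 r=(0,3) succ=(0,2) retry=(0,0)
6 | P CAS | counter=4 r=(0,3) succ=(0,2) retry=(1,0)
7 | Q LOAD | counter=4 r=(0,4) succ=(0,2) retry=(1,0)
8 | Q CAS | counter=5 r=(0,4) succ=(0,3) retry=(1,0)
9 | Q LOAD | counter=5 r=(0,5) succ=(0,3) retry=(1,0)
10 | Q CAS | counter=6 r=(0,5) succ=(0,4) retry=(1,0)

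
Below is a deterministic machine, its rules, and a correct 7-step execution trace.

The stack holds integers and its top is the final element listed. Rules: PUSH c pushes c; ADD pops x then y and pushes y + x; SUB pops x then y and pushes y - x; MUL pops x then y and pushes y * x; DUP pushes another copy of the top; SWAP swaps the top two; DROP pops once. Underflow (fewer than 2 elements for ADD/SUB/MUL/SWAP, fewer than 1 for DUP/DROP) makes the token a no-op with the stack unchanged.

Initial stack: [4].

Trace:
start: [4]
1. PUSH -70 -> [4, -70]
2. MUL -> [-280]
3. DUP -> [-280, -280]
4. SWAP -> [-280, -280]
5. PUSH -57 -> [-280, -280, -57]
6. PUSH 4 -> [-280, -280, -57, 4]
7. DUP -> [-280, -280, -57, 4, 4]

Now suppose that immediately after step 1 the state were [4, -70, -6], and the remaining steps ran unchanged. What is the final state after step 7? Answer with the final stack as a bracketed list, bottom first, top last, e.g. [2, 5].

[4, 420, 420, -57, 4, 4]

state after step 1 := [4, -70, -6]
2. MUL -> [4, 420]
3. DUP -> [4, 420, 420]
4. SWAP -> [4, 420, 420]
5. PUSH -57 -> [4, 420, 420, -57]
6. PUSH 4 -> [4, 420, 420, -57, 4]
7. DUP -> [4, 420, 420, -57, 4, 4]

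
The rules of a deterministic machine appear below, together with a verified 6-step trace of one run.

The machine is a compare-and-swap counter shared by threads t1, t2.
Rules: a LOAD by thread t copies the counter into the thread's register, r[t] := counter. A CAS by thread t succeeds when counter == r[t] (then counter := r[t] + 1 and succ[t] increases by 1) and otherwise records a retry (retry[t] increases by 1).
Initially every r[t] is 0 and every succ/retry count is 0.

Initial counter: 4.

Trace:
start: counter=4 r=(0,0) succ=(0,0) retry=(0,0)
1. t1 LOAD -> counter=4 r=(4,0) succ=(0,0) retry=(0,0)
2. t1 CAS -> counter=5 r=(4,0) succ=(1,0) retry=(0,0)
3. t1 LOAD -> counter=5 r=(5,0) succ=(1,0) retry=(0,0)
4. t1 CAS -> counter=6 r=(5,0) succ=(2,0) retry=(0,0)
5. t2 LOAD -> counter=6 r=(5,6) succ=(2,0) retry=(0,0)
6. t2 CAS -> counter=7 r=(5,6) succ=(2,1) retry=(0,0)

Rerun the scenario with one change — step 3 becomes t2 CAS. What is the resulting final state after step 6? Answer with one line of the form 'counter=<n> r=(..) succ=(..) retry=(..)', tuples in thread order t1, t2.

counter=6 r=(4,5) succ=(1,1) retry=(1,1)

(re-executing from step 3 with the substitution; state before step 3: counter=5 r=(4,0) succ=(1,0) retry=(0,0))
3. t2 CAS -> counter=5 r=(4,0) succ=(1,0) retry=(0,1)
4. t1 CAS -> counter=5 r=(4,0) succ=(1,0) retry=(1,1)
5. t2 LOAD -> counter=5 r=(4,5) succ=(1,0) retry=(1,1)
6. t2 CAS -> counter=6 r=(4,5) succ=(1,1) retry=(1,1)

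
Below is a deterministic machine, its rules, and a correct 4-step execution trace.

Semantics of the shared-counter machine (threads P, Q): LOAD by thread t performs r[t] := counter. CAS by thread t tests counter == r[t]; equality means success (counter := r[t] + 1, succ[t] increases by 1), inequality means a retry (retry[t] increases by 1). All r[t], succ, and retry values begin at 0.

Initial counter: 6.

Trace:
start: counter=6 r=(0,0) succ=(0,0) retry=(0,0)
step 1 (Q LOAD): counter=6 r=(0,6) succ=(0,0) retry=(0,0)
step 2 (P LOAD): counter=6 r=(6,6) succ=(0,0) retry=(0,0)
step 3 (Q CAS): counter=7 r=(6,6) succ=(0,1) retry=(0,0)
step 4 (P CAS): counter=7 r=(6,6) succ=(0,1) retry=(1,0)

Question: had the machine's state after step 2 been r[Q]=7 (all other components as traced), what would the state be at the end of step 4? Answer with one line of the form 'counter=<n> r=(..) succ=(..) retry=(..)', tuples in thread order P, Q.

counter=7 r=(6,7) succ=(1,0) retry=(0,1)

state after step 2 := counter=6 r=(6,7) succ=(0,0) retry=(0,0)
step 3 (Q CAS): counter=6 r=(6,7) succ=(0,0) retry=(0,1)
step 4 (P CAS): counter=7 r=(6,7) succ=(1,0) retry=(0,1)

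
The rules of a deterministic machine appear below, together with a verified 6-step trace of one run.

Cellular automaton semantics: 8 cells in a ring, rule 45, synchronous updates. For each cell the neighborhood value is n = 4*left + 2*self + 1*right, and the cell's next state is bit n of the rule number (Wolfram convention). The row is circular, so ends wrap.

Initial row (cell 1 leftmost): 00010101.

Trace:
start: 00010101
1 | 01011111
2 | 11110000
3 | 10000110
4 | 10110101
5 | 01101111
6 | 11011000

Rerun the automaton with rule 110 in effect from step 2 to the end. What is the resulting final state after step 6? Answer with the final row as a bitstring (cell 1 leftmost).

(re-executing steps 2..6 under rule 110; state before step 2: 01011111)
2 | 11110001
3 | 00010011
4 | 00110111
5 | 01111101
6 | 11000111

11000111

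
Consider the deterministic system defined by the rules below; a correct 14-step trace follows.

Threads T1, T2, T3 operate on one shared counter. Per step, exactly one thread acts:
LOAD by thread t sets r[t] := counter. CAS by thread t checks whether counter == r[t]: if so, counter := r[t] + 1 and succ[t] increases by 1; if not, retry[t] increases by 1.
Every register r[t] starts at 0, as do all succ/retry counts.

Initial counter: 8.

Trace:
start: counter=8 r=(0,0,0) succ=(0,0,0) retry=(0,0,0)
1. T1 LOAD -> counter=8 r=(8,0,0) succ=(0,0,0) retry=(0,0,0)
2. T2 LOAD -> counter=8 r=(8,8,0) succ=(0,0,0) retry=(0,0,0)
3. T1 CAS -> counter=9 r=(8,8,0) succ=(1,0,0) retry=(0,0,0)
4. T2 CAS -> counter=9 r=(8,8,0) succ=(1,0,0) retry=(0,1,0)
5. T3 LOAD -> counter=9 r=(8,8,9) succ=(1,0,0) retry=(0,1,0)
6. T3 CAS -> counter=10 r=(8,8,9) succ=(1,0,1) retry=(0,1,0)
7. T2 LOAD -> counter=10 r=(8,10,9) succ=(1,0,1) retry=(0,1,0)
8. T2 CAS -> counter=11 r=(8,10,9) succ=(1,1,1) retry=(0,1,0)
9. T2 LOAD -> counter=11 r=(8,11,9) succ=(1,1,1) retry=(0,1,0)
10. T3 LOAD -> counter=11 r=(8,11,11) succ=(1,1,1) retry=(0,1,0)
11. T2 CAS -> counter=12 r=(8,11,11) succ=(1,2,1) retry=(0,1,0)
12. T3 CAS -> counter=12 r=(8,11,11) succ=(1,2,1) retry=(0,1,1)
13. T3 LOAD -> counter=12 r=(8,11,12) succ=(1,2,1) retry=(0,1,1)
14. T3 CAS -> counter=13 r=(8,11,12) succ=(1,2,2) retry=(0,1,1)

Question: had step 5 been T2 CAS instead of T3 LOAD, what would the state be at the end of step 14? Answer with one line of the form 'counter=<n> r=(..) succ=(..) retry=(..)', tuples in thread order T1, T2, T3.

counter=12 r=(8,10,11) succ=(1,2,1) retry=(0,2,2)

(re-executing from step 5 with the substitution; state before step 5: counter=9 r=(8,8,0) succ=(1,0,0) retry=(0,1,0))
5. T2 CAS -> counter=9 r=(8,8,0) succ=(1,0,0) retry=(0,2,0)
6. T3 CAS -> counter=9 r=(8,8,0) succ=(1,0,0) retry=(0,2,1)
7. T2 LOAD -> counter=9 r=(8,9,0) succ=(1,0,0) retry=(0,2,1)
8. T2 CAS -> counter=10 r=(8,9,0) succ=(1,1,0) retry=(0,2,1)
9. T2 LOAD -> counter=10 r=(8,10,0) succ=(1,1,0) retry=(0,2,1)
10. T3 LOAD -> counter=10 r=(8,10,10) succ=(1,1,0) retry=(0,2,1)
11. T2 CAS -> counter=11 r=(8,10,10) succ=(1,2,0) retry=(0,2,1)
12. T3 CAS -> counter=11 r=(8,10,10) succ=(1,2,0) retry=(0,2,2)
13. T3 LOAD -> counter=11 r=(8,10,11) succ=(1,2,0) retry=(0,2,2)
14. T3 CAS -> counter=12 r=(8,10,11) succ=(1,2,1) retry=(0,2,2)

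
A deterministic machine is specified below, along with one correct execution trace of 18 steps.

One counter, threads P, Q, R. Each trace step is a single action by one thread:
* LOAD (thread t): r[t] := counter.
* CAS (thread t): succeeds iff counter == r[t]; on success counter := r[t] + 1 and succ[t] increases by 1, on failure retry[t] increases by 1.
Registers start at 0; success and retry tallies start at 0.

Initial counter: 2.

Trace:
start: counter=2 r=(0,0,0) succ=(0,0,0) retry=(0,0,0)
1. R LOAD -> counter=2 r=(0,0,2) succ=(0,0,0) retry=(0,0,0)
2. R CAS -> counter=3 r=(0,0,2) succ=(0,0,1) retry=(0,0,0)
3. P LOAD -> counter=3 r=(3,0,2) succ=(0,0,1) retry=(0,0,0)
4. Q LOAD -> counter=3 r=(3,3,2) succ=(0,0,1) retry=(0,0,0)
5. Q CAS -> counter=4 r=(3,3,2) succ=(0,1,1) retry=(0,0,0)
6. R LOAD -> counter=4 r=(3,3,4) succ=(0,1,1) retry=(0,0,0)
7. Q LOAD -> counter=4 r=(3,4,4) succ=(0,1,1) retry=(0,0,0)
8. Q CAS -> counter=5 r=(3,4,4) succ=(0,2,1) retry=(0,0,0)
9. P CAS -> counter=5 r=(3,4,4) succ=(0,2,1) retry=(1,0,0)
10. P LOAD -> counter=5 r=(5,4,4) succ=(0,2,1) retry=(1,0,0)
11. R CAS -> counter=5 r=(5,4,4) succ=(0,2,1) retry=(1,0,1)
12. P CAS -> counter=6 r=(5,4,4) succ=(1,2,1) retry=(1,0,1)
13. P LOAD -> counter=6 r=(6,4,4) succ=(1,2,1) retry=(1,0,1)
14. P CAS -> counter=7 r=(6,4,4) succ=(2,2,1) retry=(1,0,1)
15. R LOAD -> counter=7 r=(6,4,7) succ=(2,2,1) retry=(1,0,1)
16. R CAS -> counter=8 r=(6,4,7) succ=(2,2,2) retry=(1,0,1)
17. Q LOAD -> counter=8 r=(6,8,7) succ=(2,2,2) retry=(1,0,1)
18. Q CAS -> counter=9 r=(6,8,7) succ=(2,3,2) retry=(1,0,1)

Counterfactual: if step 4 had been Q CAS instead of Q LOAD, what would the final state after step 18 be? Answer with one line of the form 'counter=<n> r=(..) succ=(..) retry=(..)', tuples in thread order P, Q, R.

counter=8 r=(5,7,6) succ=(2,2,2) retry=(1,2,1)

(re-executing from step 4 with the substitution; state before step 4: counter=3 r=(3,0,2) succ=(0,0,1) retry=(0,0,0))
4. Q CAS -> counter=3 r=(3,0,2) succ=(0,0,1) retry=(0,1,0)
5. Q CAS -> counter=3 r=(3,0,2) succ=(0,0,1) retry=(0,2,0)
6. R LOAD -> counter=3 r=(3,0,3) succ=(0,0,1) retry=(0,2,0)
7. Q LOAD -> counter=3 r=(3,3,3) succ=(0,0,1) retry=(0,2,0)
8. Q CAS -> counter=4 r=(3,3,3) succ=(0,1,1) retry=(0,2,0)
9. P CAS -> counter=4 r=(3,3,3) succ=(0,1,1) retry=(1,2,0)
10. P LOAD -> counter=4 r=(4,3,3) succ=(0,1,1) retry=(1,2,0)
11. R CAS -> counter=4 r=(4,3,3) succ=(0,1,1) retry=(1,2,1)
12. P CAS -> counter=5 r=(4,3,3) succ=(1,1,1) retry=(1,2,1)
13. P LOAD -> counter=5 r=(5,3,3) succ=(1,1,1) retry=(1,2,1)
14. P CAS -> counter=6 r=(5,3,3) succ=(2,1,1) retry=(1,2,1)
15. R LOAD -> counter=6 r=(5,3,6) succ=(2,1,1) retry=(1,2,1)
16. R CAS -> counter=7 r=(5,3,6) succ=(2,1,2) retry=(1,2,1)
17. Q LOAD -> counter=7 r=(5,7,6) succ=(2,1,2) retry=(1,2,1)
18. Q CAS -> counter=8 r=(5,7,6) succ=(2,2,2) retry=(1,2,1)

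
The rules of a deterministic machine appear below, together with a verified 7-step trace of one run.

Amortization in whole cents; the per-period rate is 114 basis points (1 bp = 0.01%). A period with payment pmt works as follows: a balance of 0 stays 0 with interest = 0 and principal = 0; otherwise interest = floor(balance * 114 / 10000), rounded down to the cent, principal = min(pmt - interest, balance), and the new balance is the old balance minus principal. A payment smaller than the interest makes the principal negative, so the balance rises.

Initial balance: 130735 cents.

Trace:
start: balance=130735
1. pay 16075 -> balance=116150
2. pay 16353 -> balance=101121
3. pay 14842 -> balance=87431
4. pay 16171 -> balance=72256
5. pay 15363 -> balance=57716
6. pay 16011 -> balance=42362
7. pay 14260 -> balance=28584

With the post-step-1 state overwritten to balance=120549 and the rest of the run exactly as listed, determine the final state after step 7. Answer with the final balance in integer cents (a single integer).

33295

state after step 1 := balance=120549
2. pay 16353 -> balance=105570
3. pay 14842 -> balance=91931
4. pay 16171 -> balance=76808
5. pay 15363 -> balance=62320
6. pay 16011 -> balance=47019
7. pay 14260 -> balance=33295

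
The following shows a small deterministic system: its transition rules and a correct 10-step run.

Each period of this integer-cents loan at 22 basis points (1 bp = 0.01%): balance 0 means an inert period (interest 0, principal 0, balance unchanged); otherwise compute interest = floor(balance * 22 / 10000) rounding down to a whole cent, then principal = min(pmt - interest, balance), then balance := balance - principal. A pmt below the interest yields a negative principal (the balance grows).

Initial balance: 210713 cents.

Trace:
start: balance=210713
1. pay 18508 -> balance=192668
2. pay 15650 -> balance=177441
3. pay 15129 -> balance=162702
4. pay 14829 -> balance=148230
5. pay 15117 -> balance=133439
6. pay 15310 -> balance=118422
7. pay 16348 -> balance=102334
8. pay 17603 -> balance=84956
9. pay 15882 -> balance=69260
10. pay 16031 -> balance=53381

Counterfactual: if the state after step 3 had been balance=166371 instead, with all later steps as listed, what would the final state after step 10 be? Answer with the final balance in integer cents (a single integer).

57108

state after step 3 := balance=166371
4. pay 14829 -> balance=151908
5. pay 15117 -> balance=137125
6. pay 15310 -> balance=122116
7. pay 16348 -> balance=106036
8. pay 17603 -> balance=88666
9. pay 15882 -> balance=72979
10. pay 16031 -> balance=57108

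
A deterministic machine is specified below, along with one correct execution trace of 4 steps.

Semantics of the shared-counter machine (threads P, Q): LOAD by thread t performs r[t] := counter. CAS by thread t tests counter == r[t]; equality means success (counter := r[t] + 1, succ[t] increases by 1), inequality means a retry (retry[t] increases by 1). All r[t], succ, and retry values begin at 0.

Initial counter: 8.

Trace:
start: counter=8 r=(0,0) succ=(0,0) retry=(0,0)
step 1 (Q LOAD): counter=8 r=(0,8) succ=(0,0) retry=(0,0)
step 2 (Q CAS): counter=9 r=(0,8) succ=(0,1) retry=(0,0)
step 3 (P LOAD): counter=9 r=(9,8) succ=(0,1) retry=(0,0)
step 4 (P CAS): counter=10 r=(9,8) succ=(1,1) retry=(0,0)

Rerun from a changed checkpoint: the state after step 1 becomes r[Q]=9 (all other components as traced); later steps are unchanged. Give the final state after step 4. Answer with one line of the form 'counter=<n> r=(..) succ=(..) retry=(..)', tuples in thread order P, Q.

counter=9 r=(8,9) succ=(1,0) retry=(0,1)

state after step 1 := counter=8 r=(0,9) succ=(0,0) retry=(0,0)
step 2 (Q CAS): counter=8 r=(0,9) succ=(0,0) retry=(0,1)
step 3 (P LOAD): counter=8 r=(8,9) succ=(0,0) retry=(0,1)
step 4 (P CAS): counter=9 r=(8,9) succ=(1,0) retry=(0,1)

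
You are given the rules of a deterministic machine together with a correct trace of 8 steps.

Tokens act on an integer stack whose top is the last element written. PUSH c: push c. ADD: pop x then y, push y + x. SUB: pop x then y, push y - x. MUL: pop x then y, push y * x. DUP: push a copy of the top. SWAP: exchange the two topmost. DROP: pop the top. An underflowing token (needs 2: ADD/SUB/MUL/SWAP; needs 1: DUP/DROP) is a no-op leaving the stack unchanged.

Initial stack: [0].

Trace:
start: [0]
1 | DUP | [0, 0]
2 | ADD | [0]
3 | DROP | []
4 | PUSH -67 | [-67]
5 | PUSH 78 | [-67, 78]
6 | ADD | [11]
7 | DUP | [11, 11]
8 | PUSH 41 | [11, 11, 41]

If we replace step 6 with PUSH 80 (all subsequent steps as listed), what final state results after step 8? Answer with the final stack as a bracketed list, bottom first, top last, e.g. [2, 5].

[-67, 78, 80, 80, 41]

(re-executing from step 6 with the substitution; state before step 6: [-67, 78])
6 | PUSH 80 | [-67, 78, 80]
7 | DUP | [-67, 78, 80, 80]
8 | PUSH 41 | [-67, 78, 80, 80, 41]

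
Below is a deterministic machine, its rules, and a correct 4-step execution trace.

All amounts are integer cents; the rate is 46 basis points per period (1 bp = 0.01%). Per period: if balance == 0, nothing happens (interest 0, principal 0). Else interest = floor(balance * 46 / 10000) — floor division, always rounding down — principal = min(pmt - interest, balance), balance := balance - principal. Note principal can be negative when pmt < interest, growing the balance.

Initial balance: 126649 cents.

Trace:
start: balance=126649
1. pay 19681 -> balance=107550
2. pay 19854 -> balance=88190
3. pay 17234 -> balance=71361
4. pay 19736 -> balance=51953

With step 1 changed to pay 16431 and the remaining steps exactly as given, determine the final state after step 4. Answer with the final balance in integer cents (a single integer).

55248

(re-executing from step 1 with the substitution; state before step 1: balance=126649)
1. pay 16431 -> balance=110800
2. pay 19854 -> balance=91455
3. pay 17234 -> balance=74641
4. pay 19736 -> balance=55248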